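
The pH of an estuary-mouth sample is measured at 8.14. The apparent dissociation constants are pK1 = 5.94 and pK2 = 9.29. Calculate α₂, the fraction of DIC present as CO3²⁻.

α₂ = 0.0657

α₂ = 1 / (1 + [H⁺]/K2 + [H⁺]²/(K1K2)) = 1 / (1 + 10^+1.15 + 10^-1.05)
   = 1 / (1 + 14.125 + 0.089125) = 1/15.215 = 0.06573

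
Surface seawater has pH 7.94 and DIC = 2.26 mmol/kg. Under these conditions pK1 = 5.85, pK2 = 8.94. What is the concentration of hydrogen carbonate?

[HCO3⁻] = 2.04 mmol/kg

α₁ = 1 / (1 + [H⁺]/K1 + K2/[H⁺]) = 1 / (1 + 10^-2.09 + 10^-1.00)
   = 1 / (1 + 0.0081283 + 0.10000) = 1/1.1081 = 0.9024
[HCO3⁻] = α₁ × DIC = 0.9024 × 2.26 = 2.04 mmol/kg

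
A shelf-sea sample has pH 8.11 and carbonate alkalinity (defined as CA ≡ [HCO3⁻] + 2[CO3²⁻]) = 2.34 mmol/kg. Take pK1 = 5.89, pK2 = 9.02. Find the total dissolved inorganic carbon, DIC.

CA = [HCO3⁻] + 2[CO3²⁻] = (α₁ + 2α₂)·DIC
At pH 8.11: [H⁺]/K1 = 10^-2.22 = 0.0060256, K2/[H⁺] = 10^-0.91 = 0.12303
α₁ = 1/(1 + 0.0060256 + 0.12303) = 1/1.1291 = 0.8857; α₂ = α₁·K2/[H⁺] = 0.1090
α₁ + 2α₂ = 1.1036
DIC = CA / (α₁ + 2α₂) = 2.34 / 1.1036 = 2.12 mmol/kg

DIC = 2.12 mmol/kg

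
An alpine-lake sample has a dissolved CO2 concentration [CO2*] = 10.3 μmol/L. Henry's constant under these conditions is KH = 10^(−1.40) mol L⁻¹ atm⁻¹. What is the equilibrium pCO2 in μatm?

KH = 10^(−1.40) = 3.981×10^-2 mol L⁻¹ atm⁻¹
pCO2 = [CO2*]/KH = 10.3×10^-6 / 3.981×10^-2 = 2.59×10^-4 atm = 259 μatm

pCO2 = 259 μatm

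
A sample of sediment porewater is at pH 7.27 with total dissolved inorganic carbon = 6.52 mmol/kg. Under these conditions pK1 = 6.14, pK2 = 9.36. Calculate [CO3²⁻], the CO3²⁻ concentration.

[CO3²⁻] = 0.0490 mmol/kg

α₂ = 1 / (1 + [H⁺]/K2 + [H⁺]²/(K1K2)) = 1 / (1 + 10^+2.09 + 10^+0.96)
   = 1 / (1 + 123.03 + 9.1201) = 1/133.15 = 0.007510
[CO3²⁻] = α₂ × DIC = 0.007510 × 6.52 = 0.0490 mmol/kg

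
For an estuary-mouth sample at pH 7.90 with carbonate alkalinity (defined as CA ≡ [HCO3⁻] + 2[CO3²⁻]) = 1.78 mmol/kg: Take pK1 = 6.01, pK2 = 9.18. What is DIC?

CA = [HCO3⁻] + 2[CO3²⁻] = (α₁ + 2α₂)·DIC
At pH 7.90: [H⁺]/K1 = 10^-1.89 = 0.012882, K2/[H⁺] = 10^-1.28 = 0.052481
α₁ = 1/(1 + 0.012882 + 0.052481) = 1/1.0654 = 0.9386; α₂ = α₁·K2/[H⁺] = 0.04926
α₁ + 2α₂ = 1.0372
DIC = CA / (α₁ + 2α₂) = 1.78 / 1.0372 = 1.72 mmol/kg

DIC = 1.72 mmol/kg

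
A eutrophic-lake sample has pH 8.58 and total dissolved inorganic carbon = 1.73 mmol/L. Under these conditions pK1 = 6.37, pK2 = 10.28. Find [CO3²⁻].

[CO3²⁻] = 0.0336 mmol/L

α₂ = 1 / (1 + [H⁺]/K2 + [H⁺]²/(K1K2)) = 1 / (1 + 10^+1.70 + 10^-0.51)
   = 1 / (1 + 50.119 + 0.30903) = 1/51.428 = 0.01944
[CO3²⁻] = α₂ × DIC = 0.01944 × 1.73 = 0.0336 mmol/L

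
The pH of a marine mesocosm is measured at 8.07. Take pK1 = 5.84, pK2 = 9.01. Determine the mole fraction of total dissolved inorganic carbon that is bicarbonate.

α₁ = 0.892

α₁ = 1 / (1 + [H⁺]/K1 + K2/[H⁺]) = 1 / (1 + 10^-2.23 + 10^-0.94)
   = 1 / (1 + 0.0058884 + 0.11482) = 1/1.1207 = 0.8923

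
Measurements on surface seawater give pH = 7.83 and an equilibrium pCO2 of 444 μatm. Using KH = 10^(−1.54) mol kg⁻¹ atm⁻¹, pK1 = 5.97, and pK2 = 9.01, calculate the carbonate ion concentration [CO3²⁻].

[CO3²⁻] = 0.0613 mmol/kg

[CO2*] = KH · pCO2 = 10^(−1.54) × 444×10^-6 = 1.281×10^-5 mol/kg
α₀ = 1/(1 + K1/[H⁺] + K1K2/[H⁺]²) = 1/(1 + 10^+1.86 + 10^+0.68) = 0.01278
DIC = [CO2*]/α₀ = 1.281×10^-5 / 0.01278 = 1.002 mmol/kg
[CO3²⁻] = α₂·DIC; α₂ = 0.06118, so [CO3²⁻] = 0.06118 × 1.002 = 0.0613 mmol/kg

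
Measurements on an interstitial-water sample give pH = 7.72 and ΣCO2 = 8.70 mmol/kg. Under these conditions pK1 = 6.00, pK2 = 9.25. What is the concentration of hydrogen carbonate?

α₁ = 1 / (1 + [H⁺]/K1 + K2/[H⁺]) = 1 / (1 + 10^-1.72 + 10^-1.53)
   = 1 / (1 + 0.019055 + 0.029512) = 1/1.0486 = 0.9537
[HCO3⁻] = α₁ × DIC = 0.9537 × 8.70 = 8.30 mmol/kg

[HCO3⁻] = 8.30 mmol/kg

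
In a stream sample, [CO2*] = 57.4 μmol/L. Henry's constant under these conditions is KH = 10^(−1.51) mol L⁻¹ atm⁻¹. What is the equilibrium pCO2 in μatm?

KH = 10^(−1.51) = 3.090×10^-2 mol L⁻¹ atm⁻¹
pCO2 = [CO2*]/KH = 57.4×10^-6 / 3.090×10^-2 = 1.86×10^-3 atm = 1860 μatm

pCO2 = 1860 μatm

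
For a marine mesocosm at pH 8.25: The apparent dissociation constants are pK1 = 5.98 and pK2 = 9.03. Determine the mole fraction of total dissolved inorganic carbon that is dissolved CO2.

α₀ = 1 / (1 + K1/[H⁺] + K1K2/[H⁺]²) = 1 / (1 + 10^+2.27 + 10^+1.49)
   = 1 / (1 + 186.21 + 30.903) = 1/218.11 = 0.004585

α₀ = 0.00458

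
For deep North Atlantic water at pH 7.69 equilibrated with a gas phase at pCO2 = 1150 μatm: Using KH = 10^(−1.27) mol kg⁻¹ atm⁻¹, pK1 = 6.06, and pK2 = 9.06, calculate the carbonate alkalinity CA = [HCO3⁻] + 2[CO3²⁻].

CA = 2.86 mmol/kg

[CO2*] = KH · pCO2 = 10^(−1.27) × 1150×10^-6 = 6.176×10^-5 mol/kg
α₀ = 1/(1 + K1/[H⁺] + K1K2/[H⁺]²) = 1/(1 + 10^+1.63 + 10^+0.26) = 0.02199
DIC = [CO2*]/α₀ = 6.176×10^-5 / 0.02199 = 2.809 mmol/kg
CA = (α₁ + 2α₂)·DIC = (0.9380 + 2×0.04001) × 2.809 = 2.86 mmol/kg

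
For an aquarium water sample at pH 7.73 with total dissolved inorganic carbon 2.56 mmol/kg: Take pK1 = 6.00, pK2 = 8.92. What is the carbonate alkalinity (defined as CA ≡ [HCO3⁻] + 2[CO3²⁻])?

CA = 2.67 mmol/kg

CA = [HCO3⁻] + 2[CO3²⁻] = (α₁ + 2α₂)·DIC
At pH 7.73: [H⁺]/K1 = 10^-1.73 = 0.018621, K2/[H⁺] = 10^-1.19 = 0.064565
α₁ = 1/(1 + 0.018621 + 0.064565) = 1/1.0832 = 0.9232; α₂ = α₁·K2/[H⁺] = 0.05961
α₁ + 2α₂ = 1.0424
CA = 1.0424 × 2.56 = 2.67 mmol/kg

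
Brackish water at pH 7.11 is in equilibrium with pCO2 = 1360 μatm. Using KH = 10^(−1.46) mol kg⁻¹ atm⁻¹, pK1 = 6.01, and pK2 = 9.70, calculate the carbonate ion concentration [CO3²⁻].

[CO2*] = KH · pCO2 = 10^(−1.46) × 1360×10^-6 = 4.716×10^-5 mol/kg
α₀ = 1/(1 + K1/[H⁺] + K1K2/[H⁺]²) = 1/(1 + 10^+1.10 + 10^-1.49) = 0.07341
DIC = [CO2*]/α₀ = 4.716×10^-5 / 0.07341 = 0.6423 mmol/kg
[CO3²⁻] = α₂·DIC; α₂ = 0.002376, so [CO3²⁻] = 0.002376 × 0.6423 = 0.00153 mmol/kg = 1.53 μmol/kg

[CO3²⁻] = 1.53 μmol/kg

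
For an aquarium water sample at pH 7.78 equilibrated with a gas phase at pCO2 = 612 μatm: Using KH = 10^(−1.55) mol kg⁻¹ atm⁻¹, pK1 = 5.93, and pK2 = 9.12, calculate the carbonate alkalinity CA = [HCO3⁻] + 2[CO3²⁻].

[CO2*] = KH · pCO2 = 10^(−1.55) × 612×10^-6 = 1.725×10^-5 mol/kg
α₀ = 1/(1 + K1/[H⁺] + K1K2/[H⁺]²) = 1/(1 + 10^+1.85 + 10^+0.51) = 0.01333
DIC = [CO2*]/α₀ = 1.725×10^-5 / 0.01333 = 1.294 mmol/kg
CA = (α₁ + 2α₂)·DIC = (0.9435 + 2×0.04313) × 1.294 = 1.33 mmol/kg

CA = 1.33 mmol/kg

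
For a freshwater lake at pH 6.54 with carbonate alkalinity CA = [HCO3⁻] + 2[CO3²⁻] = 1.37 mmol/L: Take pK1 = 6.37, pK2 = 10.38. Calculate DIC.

DIC = 2.30 mmol/L

CA = [HCO3⁻] + 2[CO3²⁻] = (α₁ + 2α₂)·DIC
At pH 6.54: [H⁺]/K1 = 10^-0.17 = 0.67608, K2/[H⁺] = 10^-3.84 = 0.00014454
α₁ = 1/(1 + 0.67608 + 0.00014454) = 1/1.6762 = 0.5966; α₂ = α₁·K2/[H⁺] = 8.623×10^-5
α₁ + 2α₂ = 0.5968
DIC = CA / (α₁ + 2α₂) = 1.37 / 0.5968 = 2.30 mmol/L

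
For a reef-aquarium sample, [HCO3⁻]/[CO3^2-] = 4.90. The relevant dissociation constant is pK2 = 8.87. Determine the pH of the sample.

pH = 8.18

From K2 = [H⁺][CO3^2-]/[HCO3⁻]:  pH = pK2 − log₁₀([HCO3⁻]/[CO3^2-])
log₁₀(4.90) = +0.690
pH = 8.87 − (+0.690) = 8.18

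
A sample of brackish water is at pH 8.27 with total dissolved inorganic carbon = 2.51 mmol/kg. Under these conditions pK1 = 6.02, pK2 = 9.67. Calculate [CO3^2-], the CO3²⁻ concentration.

α₂ = 1 / (1 + [H⁺]/K2 + [H⁺]²/(K1K2)) = 1 / (1 + 10^+1.40 + 10^-0.85)
   = 1 / (1 + 25.119 + 0.14125) = 1/26.260 = 0.03808
[CO3²⁻] = α₂ × DIC = 0.03808 × 2.51 = 0.0956 mmol/kg

[CO3²⁻] = 0.0956 mmol/kg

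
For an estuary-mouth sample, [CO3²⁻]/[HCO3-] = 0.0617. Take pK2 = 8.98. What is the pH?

From K2 = [H⁺][CO3²⁻]/[HCO3-]:  pH = pK2 + log₁₀([CO3²⁻]/[HCO3-])
log₁₀(0.0617) = -1.210
pH = 8.98 + (-1.210) = 7.77

pH = 7.77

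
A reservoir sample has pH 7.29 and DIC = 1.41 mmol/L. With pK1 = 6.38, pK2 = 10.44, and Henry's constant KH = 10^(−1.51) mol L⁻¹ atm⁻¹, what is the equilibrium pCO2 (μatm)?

pCO2 = 5000 μatm

α₀ = 1 / (1 + K1/[H⁺] + K1K2/[H⁺]²) = 1 / (1 + 10^+0.91 + 10^-2.24)
   = 1 / (1 + 8.1283 + 0.0057544) = 1/9.1341 = 0.1095
[CO2*] = α₀ × DIC = 0.1095 × 1.41 = 0.1544 mmol/L
pCO2 = [CO2*]/KH = 1.544×10^-4 / 3.090×10^-2 = 5000 μatm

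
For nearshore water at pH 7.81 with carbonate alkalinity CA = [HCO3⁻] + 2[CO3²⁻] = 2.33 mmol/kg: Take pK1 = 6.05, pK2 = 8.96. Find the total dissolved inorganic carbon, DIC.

DIC = 2.22 mmol/kg

CA = [HCO3⁻] + 2[CO3²⁻] = (α₁ + 2α₂)·DIC
At pH 7.81: [H⁺]/K1 = 10^-1.76 = 0.017378, K2/[H⁺] = 10^-1.15 = 0.070795
α₁ = 1/(1 + 0.017378 + 0.070795) = 1/1.0882 = 0.9190; α₂ = α₁·K2/[H⁺] = 0.06506
α₁ + 2α₂ = 1.0491
DIC = CA / (α₁ + 2α₂) = 2.33 / 1.0491 = 2.22 mmol/kg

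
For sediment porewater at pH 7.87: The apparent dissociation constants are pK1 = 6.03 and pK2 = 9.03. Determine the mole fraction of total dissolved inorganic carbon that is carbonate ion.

α₂ = 1 / (1 + [H⁺]/K2 + [H⁺]²/(K1K2)) = 1 / (1 + 10^+1.16 + 10^-0.68)
   = 1 / (1 + 14.454 + 0.20893) = 1/15.663 = 0.06384

α₂ = 0.0638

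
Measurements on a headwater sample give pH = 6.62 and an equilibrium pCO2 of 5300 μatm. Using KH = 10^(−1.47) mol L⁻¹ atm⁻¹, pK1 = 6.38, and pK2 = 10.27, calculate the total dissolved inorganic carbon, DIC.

[CO2*] = KH · pCO2 = 10^(−1.47) × 5300×10^-6 = 1.796×10^-4 mol/L
α₀ = 1/(1 + K1/[H⁺] + K1K2/[H⁺]²) = 1/(1 + 10^+0.24 + 10^-3.41) = 0.3652
DIC = [CO2*]/α₀ = 1.796×10^-4 / 0.3652 = 0.492 mmol/L

DIC = 0.492 mmol/L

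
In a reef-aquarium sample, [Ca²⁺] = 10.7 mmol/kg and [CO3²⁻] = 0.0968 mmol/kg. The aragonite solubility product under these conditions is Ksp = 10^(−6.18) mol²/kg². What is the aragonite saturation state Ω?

Ω = 1.57

Ksp = 10^(−6.18) = 6.607×10^-7
Ω = [Ca²⁺][CO3²⁻]/Ksp = (10.7×10^-3)(0.0968×10^-3) / 6.607×10^-7 = 1.57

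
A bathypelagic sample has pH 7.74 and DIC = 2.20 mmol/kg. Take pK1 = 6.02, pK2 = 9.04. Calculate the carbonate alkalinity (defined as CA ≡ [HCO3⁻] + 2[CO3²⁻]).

CA = [HCO3⁻] + 2[CO3²⁻] = (α₁ + 2α₂)·DIC
At pH 7.74: [H⁺]/K1 = 10^-1.72 = 0.019055, K2/[H⁺] = 10^-1.30 = 0.050119
α₁ = 1/(1 + 0.019055 + 0.050119) = 1/1.0692 = 0.9353; α₂ = α₁·K2/[H⁺] = 0.04688
α₁ + 2α₂ = 1.0291
CA = 1.0291 × 2.20 = 2.26 mmol/kg

CA = 2.26 mmol/kg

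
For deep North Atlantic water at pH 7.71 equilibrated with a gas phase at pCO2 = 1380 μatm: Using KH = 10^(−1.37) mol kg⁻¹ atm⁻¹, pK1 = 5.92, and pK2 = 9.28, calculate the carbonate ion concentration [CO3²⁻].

[CO3²⁻] = 0.0977 mmol/kg

[CO2*] = KH · pCO2 = 10^(−1.37) × 1380×10^-6 = 5.887×10^-5 mol/kg
α₀ = 1/(1 + K1/[H⁺] + K1K2/[H⁺]²) = 1/(1 + 10^+1.79 + 10^+0.22) = 0.01555
DIC = [CO2*]/α₀ = 5.887×10^-5 / 0.01555 = 3.786 mmol/kg
[CO3²⁻] = α₂·DIC; α₂ = 0.02580, so [CO3²⁻] = 0.02580 × 3.786 = 0.0977 mmol/kg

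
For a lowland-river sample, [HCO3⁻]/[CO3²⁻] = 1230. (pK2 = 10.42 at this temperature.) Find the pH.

pH = 7.33

From K2 = [H⁺][CO3²⁻]/[HCO3⁻]:  pH = pK2 − log₁₀([HCO3⁻]/[CO3²⁻])
log₁₀(1230) = +3.090
pH = 10.42 − (+3.090) = 7.33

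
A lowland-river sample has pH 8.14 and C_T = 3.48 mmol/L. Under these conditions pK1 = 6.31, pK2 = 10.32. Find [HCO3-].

[HCO3⁻] = 3.41 mmol/L

α₁ = 1 / (1 + [H⁺]/K1 + K2/[H⁺]) = 1 / (1 + 10^-1.83 + 10^-2.18)
   = 1 / (1 + 0.014791 + 0.0066069) = 1/1.0214 = 0.9791
[HCO3⁻] = α₁ × DIC = 0.9791 × 3.48 = 3.41 mmol/L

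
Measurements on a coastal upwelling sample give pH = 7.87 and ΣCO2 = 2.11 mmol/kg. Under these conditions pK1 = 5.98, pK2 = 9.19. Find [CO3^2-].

[CO3²⁻] = 0.0952 mmol/kg

α₂ = 1 / (1 + [H⁺]/K2 + [H⁺]²/(K1K2)) = 1 / (1 + 10^+1.32 + 10^-0.57)
   = 1 / (1 + 20.893 + 0.26915) = 1/22.162 = 0.04512
[CO3²⁻] = α₂ × DIC = 0.04512 × 2.11 = 0.0952 mmol/kg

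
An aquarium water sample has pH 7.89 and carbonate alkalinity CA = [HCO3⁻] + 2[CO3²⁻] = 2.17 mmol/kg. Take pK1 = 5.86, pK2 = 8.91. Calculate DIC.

DIC = 2.01 mmol/kg

CA = [HCO3⁻] + 2[CO3²⁻] = (α₁ + 2α₂)·DIC
At pH 7.89: [H⁺]/K1 = 10^-2.03 = 0.0093325, K2/[H⁺] = 10^-1.02 = 0.095499
α₁ = 1/(1 + 0.0093325 + 0.095499) = 1/1.1048 = 0.9051; α₂ = α₁·K2/[H⁺] = 0.08644
α₁ + 2α₂ = 1.0780
DIC = CA / (α₁ + 2α₂) = 2.17 / 1.0780 = 2.01 mmol/kg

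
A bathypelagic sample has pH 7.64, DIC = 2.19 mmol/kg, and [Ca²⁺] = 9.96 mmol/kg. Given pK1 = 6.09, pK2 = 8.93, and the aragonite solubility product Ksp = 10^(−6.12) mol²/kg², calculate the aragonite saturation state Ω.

α₂ = 1 / (1 + [H⁺]/K2 + [H⁺]²/(K1K2)) = 1 / (1 + 10^+1.29 + 10^-0.26)
   = 1 / (1 + 19.498 + 0.54954) = 1/21.048 = 0.04751
[CO3²⁻] = α₂ × DIC = 0.04751 × 2.19 = 0.1040 mmol/kg
Ksp = 10^(−6.12) = 7.586×10^-7
Ω = [Ca²⁺][CO3²⁻]/Ksp = (9.96×10^-3)(1.040×10^-4) / 7.586×10^-7 = 1.37

Ω = 1.37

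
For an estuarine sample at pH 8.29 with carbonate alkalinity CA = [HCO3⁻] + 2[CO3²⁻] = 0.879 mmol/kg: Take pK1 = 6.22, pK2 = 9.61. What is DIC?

DIC = 0.847 mmol/kg

CA = [HCO3⁻] + 2[CO3²⁻] = (α₁ + 2α₂)·DIC
At pH 8.29: [H⁺]/K1 = 10^-2.07 = 0.0085114, K2/[H⁺] = 10^-1.32 = 0.047863
α₁ = 1/(1 + 0.0085114 + 0.047863) = 1/1.0564 = 0.9466; α₂ = α₁·K2/[H⁺] = 0.04531
α₁ + 2α₂ = 1.0373
DIC = CA / (α₁ + 2α₂) = 0.879 / 1.0373 = 0.847 mmol/kg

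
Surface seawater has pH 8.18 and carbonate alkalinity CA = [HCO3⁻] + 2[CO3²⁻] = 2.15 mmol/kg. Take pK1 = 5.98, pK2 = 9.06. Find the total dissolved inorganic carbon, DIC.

DIC = 1.94 mmol/kg

CA = [HCO3⁻] + 2[CO3²⁻] = (α₁ + 2α₂)·DIC
At pH 8.18: [H⁺]/K1 = 10^-2.20 = 0.0063096, K2/[H⁺] = 10^-0.88 = 0.13183
α₁ = 1/(1 + 0.0063096 + 0.13183) = 1/1.1381 = 0.8786; α₂ = α₁·K2/[H⁺] = 0.1158
α₁ + 2α₂ = 1.1103
DIC = CA / (α₁ + 2α₂) = 2.15 / 1.1103 = 1.94 mmol/kg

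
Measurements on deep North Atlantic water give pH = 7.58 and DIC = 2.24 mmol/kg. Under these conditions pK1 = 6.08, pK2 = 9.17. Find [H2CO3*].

α₀ = 1 / (1 + K1/[H⁺] + K1K2/[H⁺]²) = 1 / (1 + 10^+1.50 + 10^-0.09)
   = 1 / (1 + 31.623 + 0.81283) = 1/33.436 = 0.02991
[CO2*] = α₀ × DIC = 0.02991 × 2.24 = 0.0670 mmol/kg

[CO2*] = 0.0670 mmol/kg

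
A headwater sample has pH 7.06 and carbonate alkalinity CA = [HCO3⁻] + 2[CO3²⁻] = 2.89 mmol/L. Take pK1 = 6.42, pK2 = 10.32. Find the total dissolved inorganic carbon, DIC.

CA = [HCO3⁻] + 2[CO3²⁻] = (α₁ + 2α₂)·DIC
At pH 7.06: [H⁺]/K1 = 10^-0.64 = 0.22909, K2/[H⁺] = 10^-3.26 = 0.00054954
α₁ = 1/(1 + 0.22909 + 0.00054954) = 1/1.2296 = 0.8132; α₂ = α₁·K2/[H⁺] = 0.0004469
α₁ + 2α₂ = 0.8141
DIC = CA / (α₁ + 2α₂) = 2.89 / 0.8141 = 3.55 mmol/L

DIC = 3.55 mmol/L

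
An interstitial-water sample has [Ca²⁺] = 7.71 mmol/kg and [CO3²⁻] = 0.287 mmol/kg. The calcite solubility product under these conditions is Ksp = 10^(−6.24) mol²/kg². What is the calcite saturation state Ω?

Ksp = 10^(−6.24) = 5.754×10^-7
Ω = [Ca²⁺][CO3²⁻]/Ksp = (7.71×10^-3)(0.287×10^-3) / 5.754×10^-7 = 3.85

Ω = 3.85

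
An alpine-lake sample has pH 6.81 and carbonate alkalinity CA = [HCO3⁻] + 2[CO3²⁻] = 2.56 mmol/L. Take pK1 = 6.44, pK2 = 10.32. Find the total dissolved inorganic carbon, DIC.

DIC = 3.65 mmol/L

CA = [HCO3⁻] + 2[CO3²⁻] = (α₁ + 2α₂)·DIC
At pH 6.81: [H⁺]/K1 = 10^-0.37 = 0.42658, K2/[H⁺] = 10^-3.51 = 0.00030903
α₁ = 1/(1 + 0.42658 + 0.00030903) = 1/1.4269 = 0.7008; α₂ = α₁·K2/[H⁺] = 0.0002166
α₁ + 2α₂ = 0.7013
DIC = CA / (α₁ + 2α₂) = 2.56 / 0.7013 = 3.65 mmol/L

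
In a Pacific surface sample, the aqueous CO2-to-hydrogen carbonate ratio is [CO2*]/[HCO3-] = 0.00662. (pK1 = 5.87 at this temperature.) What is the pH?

pH = 8.05

From K1 = [H⁺][HCO3-]/[CO2*]:  pH = pK1 − log₁₀([CO2*]/[HCO3-])
log₁₀(0.00662) = -2.179
pH = 5.87 − (-2.179) = 8.05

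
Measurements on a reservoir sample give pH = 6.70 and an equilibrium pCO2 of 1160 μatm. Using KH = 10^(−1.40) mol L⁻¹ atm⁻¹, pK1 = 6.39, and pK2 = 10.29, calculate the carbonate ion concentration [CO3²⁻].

[CO3²⁻] = 0.0242 μmol/L

[CO2*] = KH · pCO2 = 10^(−1.40) × 1160×10^-6 = 4.618×10^-5 mol/L
α₀ = 1/(1 + K1/[H⁺] + K1K2/[H⁺]²) = 1/(1 + 10^+0.31 + 10^-3.28) = 0.3287
DIC = [CO2*]/α₀ = 4.618×10^-5 / 0.3287 = 0.1405 mmol/L
[CO3²⁻] = α₂·DIC; α₂ = 0.0001725, so [CO3²⁻] = 0.0001725 × 0.1405 = 2.42×10^-5 mmol/L = 0.0242 μmol/L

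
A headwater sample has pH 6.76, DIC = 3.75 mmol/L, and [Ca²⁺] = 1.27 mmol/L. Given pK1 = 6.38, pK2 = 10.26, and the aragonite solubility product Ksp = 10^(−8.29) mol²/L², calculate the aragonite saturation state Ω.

α₂ = 1 / (1 + [H⁺]/K2 + [H⁺]²/(K1K2)) = 1 / (1 + 10^+3.50 + 10^+3.12)
   = 1 / (1 + 3162.3 + 1318.3) = 1/4481.5 = 0.0002231
[CO3²⁻] = α₂ × DIC = 0.0002231 × 3.75 = 0.0008368 mmol/L = 0.8368 μmol/L
Ksp = 10^(−8.29) = 5.129×10^-9
Ω = [Ca²⁺][CO3²⁻]/Ksp = (1.27×10^-3)(8.368×10^-7) / 5.129×10^-9 = 0.207

Ω = 0.207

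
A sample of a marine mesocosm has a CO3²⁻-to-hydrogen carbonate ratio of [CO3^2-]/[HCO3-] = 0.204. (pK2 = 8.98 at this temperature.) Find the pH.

pH = 8.29

From K2 = [H⁺][CO3^2-]/[HCO3-]:  pH = pK2 + log₁₀([CO3^2-]/[HCO3-])
log₁₀(0.204) = -0.690
pH = 8.98 + (-0.690) = 8.29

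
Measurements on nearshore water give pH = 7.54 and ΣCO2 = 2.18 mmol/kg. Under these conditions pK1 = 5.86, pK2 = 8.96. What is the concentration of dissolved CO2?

α₀ = 1 / (1 + K1/[H⁺] + K1K2/[H⁺]²) = 1 / (1 + 10^+1.68 + 10^+0.26)
   = 1 / (1 + 47.863 + 1.8197) = 1/50.683 = 0.01973
[CO2*] = α₀ × DIC = 0.01973 × 2.18 = 0.0430 mmol/kg

[CO2*] = 0.0430 mmol/kg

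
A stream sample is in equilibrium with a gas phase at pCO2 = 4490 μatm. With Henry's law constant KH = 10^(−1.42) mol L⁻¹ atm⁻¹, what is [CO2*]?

[CO2*] = 171 μmol/L

KH = 10^(−1.42) = 3.802×10^-2 mol L⁻¹ atm⁻¹
[CO2*] = KH · pCO2 = 3.802×10^-2 × 4490×10^-6 atm = 1.71×10^-4 mol/L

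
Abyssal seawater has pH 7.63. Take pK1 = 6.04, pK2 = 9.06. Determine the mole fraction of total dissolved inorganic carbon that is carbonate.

α₂ = 1 / (1 + [H⁺]/K2 + [H⁺]²/(K1K2)) = 1 / (1 + 10^+1.43 + 10^-0.16)
   = 1 / (1 + 26.915 + 0.69183) = 1/28.607 = 0.03496

α₂ = 0.0350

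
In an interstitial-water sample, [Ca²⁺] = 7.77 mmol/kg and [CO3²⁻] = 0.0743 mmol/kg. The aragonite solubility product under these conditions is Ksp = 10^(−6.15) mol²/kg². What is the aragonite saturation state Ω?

Ω = 0.815

Ksp = 10^(−6.15) = 7.079×10^-7
Ω = [Ca²⁺][CO3²⁻]/Ksp = (7.77×10^-3)(0.0743×10^-3) / 7.079×10^-7 = 0.815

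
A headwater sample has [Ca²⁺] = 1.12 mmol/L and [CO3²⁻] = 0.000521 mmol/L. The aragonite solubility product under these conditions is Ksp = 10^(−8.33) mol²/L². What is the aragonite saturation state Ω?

Ω = 0.125

Ksp = 10^(−8.33) = 4.677×10^-9
Ω = [Ca²⁺][CO3²⁻]/Ksp = (1.12×10^-3)(0.000521×10^-3) / 4.677×10^-9 = 0.125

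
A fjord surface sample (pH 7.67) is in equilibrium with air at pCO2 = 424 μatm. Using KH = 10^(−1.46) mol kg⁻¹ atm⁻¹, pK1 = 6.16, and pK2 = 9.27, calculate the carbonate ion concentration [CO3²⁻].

[CO2*] = KH · pCO2 = 10^(−1.46) × 424×10^-6 = 1.470×10^-5 mol/kg
α₀ = 1/(1 + K1/[H⁺] + K1K2/[H⁺]²) = 1/(1 + 10^+1.51 + 10^-0.09) = 0.02926
DIC = [CO2*]/α₀ = 1.470×10^-5 / 0.02926 = 0.5024 mmol/kg
[CO3²⁻] = α₂·DIC; α₂ = 0.02379, so [CO3²⁻] = 0.02379 × 0.5024 = 0.0119 mmol/kg = 11.9 μmol/kg

[CO3²⁻] = 11.9 μmol/kg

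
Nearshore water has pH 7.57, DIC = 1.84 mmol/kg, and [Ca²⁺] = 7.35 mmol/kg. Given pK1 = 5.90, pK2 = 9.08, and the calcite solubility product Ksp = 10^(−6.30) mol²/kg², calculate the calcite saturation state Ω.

Ω = 0.792

α₂ = 1 / (1 + [H⁺]/K2 + [H⁺]²/(K1K2)) = 1 / (1 + 10^+1.51 + 10^-0.16)
   = 1 / (1 + 32.359 + 0.69183) = 1/34.051 = 0.02937
[CO3²⁻] = α₂ × DIC = 0.02937 × 1.84 = 0.05404 mmol/kg
Ksp = 10^(−6.30) = 5.012×10^-7
Ω = [Ca²⁺][CO3²⁻]/Ksp = (7.35×10^-3)(5.404×10^-5) / 5.012×10^-7 = 0.792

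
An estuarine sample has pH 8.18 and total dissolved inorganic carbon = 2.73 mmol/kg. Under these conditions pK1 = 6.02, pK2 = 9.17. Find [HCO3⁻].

[HCO3⁻] = 2.46 mmol/kg

α₁ = 1 / (1 + [H⁺]/K1 + K2/[H⁺]) = 1 / (1 + 10^-2.16 + 10^-0.99)
   = 1 / (1 + 0.0069183 + 0.10233) = 1/1.1092 = 0.9015
[HCO3⁻] = α₁ × DIC = 0.9015 × 2.73 = 2.46 mmol/kg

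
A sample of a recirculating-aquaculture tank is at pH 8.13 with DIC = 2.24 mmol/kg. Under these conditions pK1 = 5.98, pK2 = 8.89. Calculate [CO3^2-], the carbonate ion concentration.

α₂ = 1 / (1 + [H⁺]/K2 + [H⁺]²/(K1K2)) = 1 / (1 + 10^+0.76 + 10^-1.39)
   = 1 / (1 + 5.7544 + 0.040738) = 1/6.7951 = 0.1472
[CO3²⁻] = α₂ × DIC = 0.1472 × 2.24 = 0.330 mmol/kg

[CO3²⁻] = 0.330 mmol/kg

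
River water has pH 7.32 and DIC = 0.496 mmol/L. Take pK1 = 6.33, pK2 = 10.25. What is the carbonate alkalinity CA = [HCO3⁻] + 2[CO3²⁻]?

CA = 0.451 mmol/L

CA = [HCO3⁻] + 2[CO3²⁻] = (α₁ + 2α₂)·DIC
At pH 7.32: [H⁺]/K1 = 10^-0.99 = 0.10233, K2/[H⁺] = 10^-2.93 = 0.0011749
α₁ = 1/(1 + 0.10233 + 0.0011749) = 1/1.1035 = 0.9062; α₂ = α₁·K2/[H⁺] = 0.001065
α₁ + 2α₂ = 0.9083
CA = 0.9083 × 0.496 = 0.451 mmol/L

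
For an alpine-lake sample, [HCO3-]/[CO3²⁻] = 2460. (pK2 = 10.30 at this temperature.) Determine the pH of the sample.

From K2 = [H⁺][CO3²⁻]/[HCO3-]:  pH = pK2 − log₁₀([HCO3-]/[CO3²⁻])
log₁₀(2460) = +3.391
pH = 10.30 − (+3.391) = 6.91

pH = 6.91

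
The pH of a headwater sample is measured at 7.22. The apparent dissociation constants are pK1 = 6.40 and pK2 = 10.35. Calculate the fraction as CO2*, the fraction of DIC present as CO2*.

α₀ = 0.131

α₀ = 1 / (1 + K1/[H⁺] + K1K2/[H⁺]²) = 1 / (1 + 10^+0.82 + 10^-2.31)
   = 1 / (1 + 6.6069 + 0.0048978) = 1/7.6118 = 0.1314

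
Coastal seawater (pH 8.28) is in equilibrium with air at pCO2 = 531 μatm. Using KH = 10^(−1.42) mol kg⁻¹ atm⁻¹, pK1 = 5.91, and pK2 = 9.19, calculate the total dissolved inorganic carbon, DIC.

DIC = 5.33 mmol/kg

[CO2*] = KH · pCO2 = 10^(−1.42) × 531×10^-6 = 2.019×10^-5 mol/kg
α₀ = 1/(1 + K1/[H⁺] + K1K2/[H⁺]²) = 1/(1 + 10^+2.37 + 10^+1.46) = 0.003784
DIC = [CO2*]/α₀ = 2.019×10^-5 / 0.003784 = 5.33 mmol/kg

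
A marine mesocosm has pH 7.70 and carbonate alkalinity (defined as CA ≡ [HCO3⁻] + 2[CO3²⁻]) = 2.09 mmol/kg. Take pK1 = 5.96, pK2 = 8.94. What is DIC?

CA = [HCO3⁻] + 2[CO3²⁻] = (α₁ + 2α₂)·DIC
At pH 7.70: [H⁺]/K1 = 10^-1.74 = 0.018197, K2/[H⁺] = 10^-1.24 = 0.057544
α₁ = 1/(1 + 0.018197 + 0.057544) = 1/1.0757 = 0.9296; α₂ = α₁·K2/[H⁺] = 0.05349
α₁ + 2α₂ = 1.0366
DIC = CA / (α₁ + 2α₂) = 2.09 / 1.0366 = 2.02 mmol/kg

DIC = 2.02 mmol/kg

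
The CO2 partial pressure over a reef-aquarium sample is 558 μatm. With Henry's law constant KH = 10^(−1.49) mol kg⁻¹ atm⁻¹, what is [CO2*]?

[CO2*] = 18.1 μmol/kg

KH = 10^(−1.49) = 3.236×10^-2 mol kg⁻¹ atm⁻¹
[CO2*] = KH · pCO2 = 3.236×10^-2 × 558×10^-6 atm = 1.81×10^-5 mol/kg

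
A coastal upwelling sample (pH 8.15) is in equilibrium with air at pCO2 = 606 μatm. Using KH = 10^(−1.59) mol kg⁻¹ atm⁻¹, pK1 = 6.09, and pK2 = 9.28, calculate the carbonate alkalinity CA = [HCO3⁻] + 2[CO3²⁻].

[CO2*] = KH · pCO2 = 10^(−1.59) × 606×10^-6 = 1.558×10^-5 mol/kg
α₀ = 1/(1 + K1/[H⁺] + K1K2/[H⁺]²) = 1/(1 + 10^+2.06 + 10^+0.93) = 0.008043
DIC = [CO2*]/α₀ = 1.558×10^-5 / 0.008043 = 1.937 mmol/kg
CA = (α₁ + 2α₂)·DIC = (0.9235 + 2×0.06846) × 1.937 = 2.05 mmol/kg

CA = 2.05 mmol/kg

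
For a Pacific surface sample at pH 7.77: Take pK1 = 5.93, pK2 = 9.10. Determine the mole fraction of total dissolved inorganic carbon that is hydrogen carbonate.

α₁ = 1 / (1 + [H⁺]/K1 + K2/[H⁺]) = 1 / (1 + 10^-1.84 + 10^-1.33)
   = 1 / (1 + 0.014454 + 0.046774) = 1/1.0612 = 0.9423

α₁ = 0.942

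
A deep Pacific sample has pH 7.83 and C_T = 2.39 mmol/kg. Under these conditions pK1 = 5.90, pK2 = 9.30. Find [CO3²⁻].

[CO3²⁻] = 0.0774 mmol/kg

α₂ = 1 / (1 + [H⁺]/K2 + [H⁺]²/(K1K2)) = 1 / (1 + 10^+1.47 + 10^-0.46)
   = 1 / (1 + 29.512 + 0.34674) = 1/30.859 = 0.03241
[CO3²⁻] = α₂ × DIC = 0.03241 × 2.39 = 0.0774 mmol/kg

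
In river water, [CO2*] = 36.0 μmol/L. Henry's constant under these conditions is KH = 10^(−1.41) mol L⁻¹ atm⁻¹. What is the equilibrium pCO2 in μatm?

pCO2 = 925 μatm

KH = 10^(−1.41) = 3.890×10^-2 mol L⁻¹ atm⁻¹
pCO2 = [CO2*]/KH = 36.0×10^-6 / 3.890×10^-2 = 9.25×10^-4 atm = 925 μatm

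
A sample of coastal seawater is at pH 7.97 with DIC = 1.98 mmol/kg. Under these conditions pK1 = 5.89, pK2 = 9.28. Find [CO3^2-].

[CO3²⁻] = 0.0917 mmol/kg

α₂ = 1 / (1 + [H⁺]/K2 + [H⁺]²/(K1K2)) = 1 / (1 + 10^+1.31 + 10^-0.77)
   = 1 / (1 + 20.417 + 0.16982) = 1/21.587 = 0.04632
[CO3²⁻] = α₂ × DIC = 0.04632 × 1.98 = 0.0917 mmol/kg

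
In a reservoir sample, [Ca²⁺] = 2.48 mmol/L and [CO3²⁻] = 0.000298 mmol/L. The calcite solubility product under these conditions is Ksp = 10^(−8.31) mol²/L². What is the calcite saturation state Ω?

Ω = 0.151

Ksp = 10^(−8.31) = 4.898×10^-9
Ω = [Ca²⁺][CO3²⁻]/Ksp = (2.48×10^-3)(0.000298×10^-3) / 4.898×10^-9 = 0.151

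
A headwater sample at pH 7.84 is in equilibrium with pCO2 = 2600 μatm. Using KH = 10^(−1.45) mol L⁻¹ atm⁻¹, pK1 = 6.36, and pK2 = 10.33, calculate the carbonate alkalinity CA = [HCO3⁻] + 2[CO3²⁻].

CA = 2.80 mmol/L

[CO2*] = KH · pCO2 = 10^(−1.45) × 2600×10^-6 = 9.225×10^-5 mol/L
α₀ = 1/(1 + K1/[H⁺] + K1K2/[H⁺]²) = 1/(1 + 10^+1.48 + 10^-1.01) = 0.03195
DIC = [CO2*]/α₀ = 9.225×10^-5 / 0.03195 = 2.887 mmol/L
CA = (α₁ + 2α₂)·DIC = (0.9649 + 2×0.003122) × 2.887 = 2.80 mmol/L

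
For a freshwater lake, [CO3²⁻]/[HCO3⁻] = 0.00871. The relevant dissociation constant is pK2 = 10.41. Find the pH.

pH = 8.35

From K2 = [H⁺][CO3²⁻]/[HCO3⁻]:  pH = pK2 + log₁₀([CO3²⁻]/[HCO3⁻])
log₁₀(0.00871) = -2.060
pH = 10.41 + (-2.060) = 8.35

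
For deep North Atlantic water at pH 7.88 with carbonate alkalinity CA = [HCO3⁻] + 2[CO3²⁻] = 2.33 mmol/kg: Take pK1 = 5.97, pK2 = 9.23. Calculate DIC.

CA = [HCO3⁻] + 2[CO3²⁻] = (α₁ + 2α₂)·DIC
At pH 7.88: [H⁺]/K1 = 10^-1.91 = 0.012303, K2/[H⁺] = 10^-1.35 = 0.044668
α₁ = 1/(1 + 0.012303 + 0.044668) = 1/1.0570 = 0.9461; α₂ = α₁·K2/[H⁺] = 0.04226
α₁ + 2α₂ = 1.0306
DIC = CA / (α₁ + 2α₂) = 2.33 / 1.0306 = 2.26 mmol/kg

DIC = 2.26 mmol/kg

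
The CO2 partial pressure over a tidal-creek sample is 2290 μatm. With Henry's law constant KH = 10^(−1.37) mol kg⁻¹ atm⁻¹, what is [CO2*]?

[CO2*] = 97.7 μmol/kg

KH = 10^(−1.37) = 4.266×10^-2 mol kg⁻¹ atm⁻¹
[CO2*] = KH · pCO2 = 4.266×10^-2 × 2290×10^-6 atm = 9.77×10^-5 mol/kg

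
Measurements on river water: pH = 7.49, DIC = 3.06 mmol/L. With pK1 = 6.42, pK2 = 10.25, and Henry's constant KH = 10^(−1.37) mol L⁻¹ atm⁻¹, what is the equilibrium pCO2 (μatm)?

α₀ = 1 / (1 + K1/[H⁺] + K1K2/[H⁺]²) = 1 / (1 + 10^+1.07 + 10^-1.69)
   = 1 / (1 + 11.749 + 0.020417) = 1/12.769 = 0.07831
[CO2*] = α₀ × DIC = 0.07831 × 3.06 = 0.2396 mmol/L
pCO2 = [CO2*]/KH = 2.396×10^-4 / 4.266×10^-2 = 5620 μatm

pCO2 = 5620 μatm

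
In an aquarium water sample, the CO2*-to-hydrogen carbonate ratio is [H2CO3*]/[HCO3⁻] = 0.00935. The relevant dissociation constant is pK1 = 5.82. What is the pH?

From K1 = [H⁺][HCO3⁻]/[H2CO3*]:  pH = pK1 − log₁₀([H2CO3*]/[HCO3⁻])
log₁₀(0.00935) = -2.029
pH = 5.82 − (-2.029) = 7.85

pH = 7.85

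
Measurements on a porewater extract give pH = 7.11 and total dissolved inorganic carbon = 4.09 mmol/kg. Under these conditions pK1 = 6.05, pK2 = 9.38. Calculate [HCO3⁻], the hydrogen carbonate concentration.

α₁ = 1 / (1 + [H⁺]/K1 + K2/[H⁺]) = 1 / (1 + 10^-1.06 + 10^-2.27)
   = 1 / (1 + 0.087096 + 0.0053703) = 1/1.0925 = 0.9154
[HCO3⁻] = α₁ × DIC = 0.9154 × 4.09 = 3.74 mmol/kg

[HCO3⁻] = 3.74 mmol/kg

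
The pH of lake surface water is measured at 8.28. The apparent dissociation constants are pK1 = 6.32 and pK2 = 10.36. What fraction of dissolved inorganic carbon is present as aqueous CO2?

α₀ = 0.0108

α₀ = 1 / (1 + K1/[H⁺] + K1K2/[H⁺]²) = 1 / (1 + 10^+1.96 + 10^-0.12)
   = 1 / (1 + 91.201 + 0.75858) = 1/92.960 = 0.01076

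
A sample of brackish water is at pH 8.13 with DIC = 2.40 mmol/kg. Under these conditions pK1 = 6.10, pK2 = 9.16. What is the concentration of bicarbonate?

[HCO3⁻] = 2.18 mmol/kg

α₁ = 1 / (1 + [H⁺]/K1 + K2/[H⁺]) = 1 / (1 + 10^-2.03 + 10^-1.03)
   = 1 / (1 + 0.0093325 + 0.093325) = 1/1.1027 = 0.9069
[HCO3⁻] = α₁ × DIC = 0.9069 × 2.40 = 2.18 mmol/kg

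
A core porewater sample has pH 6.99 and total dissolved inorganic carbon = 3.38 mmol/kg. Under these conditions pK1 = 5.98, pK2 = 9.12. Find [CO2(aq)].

[CO2*] = 0.299 mmol/kg

α₀ = 1 / (1 + K1/[H⁺] + K1K2/[H⁺]²) = 1 / (1 + 10^+1.01 + 10^-1.12)
   = 1 / (1 + 10.233 + 0.075858) = 1/11.309 = 0.08843
[CO2*] = α₀ × DIC = 0.08843 × 3.38 = 0.299 mmol/kg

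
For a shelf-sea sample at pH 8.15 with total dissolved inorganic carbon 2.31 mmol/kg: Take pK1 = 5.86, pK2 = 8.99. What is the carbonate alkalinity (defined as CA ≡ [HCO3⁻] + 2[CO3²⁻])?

CA = 2.59 mmol/kg

CA = [HCO3⁻] + 2[CO3²⁻] = (α₁ + 2α₂)·DIC
At pH 8.15: [H⁺]/K1 = 10^-2.29 = 0.0051286, K2/[H⁺] = 10^-0.84 = 0.14454
α₁ = 1/(1 + 0.0051286 + 0.14454) = 1/1.1497 = 0.8698; α₂ = α₁·K2/[H⁺] = 0.1257
α₁ + 2α₂ = 1.1213
CA = 1.1213 × 2.31 = 2.59 mmol/kg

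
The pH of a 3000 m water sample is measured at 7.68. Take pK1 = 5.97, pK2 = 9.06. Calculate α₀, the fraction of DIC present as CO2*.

α₀ = 0.0184

α₀ = 1 / (1 + K1/[H⁺] + K1K2/[H⁺]²) = 1 / (1 + 10^+1.71 + 10^+0.33)
   = 1 / (1 + 51.286 + 2.1380) = 1/54.424 = 0.01837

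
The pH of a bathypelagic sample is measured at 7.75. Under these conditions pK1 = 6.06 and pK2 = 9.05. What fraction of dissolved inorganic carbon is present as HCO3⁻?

α₁ = 0.934

α₁ = 1 / (1 + [H⁺]/K1 + K2/[H⁺]) = 1 / (1 + 10^-1.69 + 10^-1.30)
   = 1 / (1 + 0.020417 + 0.050119) = 1/1.0705 = 0.9341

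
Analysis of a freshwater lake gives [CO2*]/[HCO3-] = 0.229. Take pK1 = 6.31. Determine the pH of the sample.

pH = 6.95

From K1 = [H⁺][HCO3-]/[CO2*]:  pH = pK1 − log₁₀([CO2*]/[HCO3-])
log₁₀(0.229) = -0.640
pH = 6.31 − (-0.640) = 6.95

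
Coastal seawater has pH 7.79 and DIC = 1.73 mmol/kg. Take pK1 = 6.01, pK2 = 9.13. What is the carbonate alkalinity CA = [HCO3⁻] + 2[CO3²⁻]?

CA = 1.78 mmol/kg

CA = [HCO3⁻] + 2[CO3²⁻] = (α₁ + 2α₂)·DIC
At pH 7.79: [H⁺]/K1 = 10^-1.78 = 0.016596, K2/[H⁺] = 10^-1.34 = 0.045709
α₁ = 1/(1 + 0.016596 + 0.045709) = 1/1.0623 = 0.9413; α₂ = α₁·K2/[H⁺] = 0.04303
α₁ + 2α₂ = 1.0274
CA = 1.0274 × 1.73 = 1.78 mmol/kg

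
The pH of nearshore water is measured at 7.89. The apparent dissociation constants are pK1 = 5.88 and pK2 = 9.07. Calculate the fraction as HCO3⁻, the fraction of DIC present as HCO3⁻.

α₁ = 0.930

α₁ = 1 / (1 + [H⁺]/K1 + K2/[H⁺]) = 1 / (1 + 10^-2.01 + 10^-1.18)
   = 1 / (1 + 0.0097724 + 0.066069) = 1/1.0758 = 0.9295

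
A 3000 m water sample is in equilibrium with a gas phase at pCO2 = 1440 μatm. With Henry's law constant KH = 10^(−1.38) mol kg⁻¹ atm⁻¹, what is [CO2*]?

[CO2*] = 60.0 μmol/kg

KH = 10^(−1.38) = 4.169×10^-2 mol kg⁻¹ atm⁻¹
[CO2*] = KH · pCO2 = 4.169×10^-2 × 1440×10^-6 atm = 6.00×10^-5 mol/kg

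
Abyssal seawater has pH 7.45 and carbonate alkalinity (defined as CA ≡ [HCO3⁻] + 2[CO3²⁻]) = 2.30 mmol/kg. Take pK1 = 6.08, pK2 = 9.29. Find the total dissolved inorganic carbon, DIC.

CA = [HCO3⁻] + 2[CO3²⁻] = (α₁ + 2α₂)·DIC
At pH 7.45: [H⁺]/K1 = 10^-1.37 = 0.042658, K2/[H⁺] = 10^-1.84 = 0.014454
α₁ = 1/(1 + 0.042658 + 0.014454) = 1/1.0571 = 0.9460; α₂ = α₁·K2/[H⁺] = 0.01367
α₁ + 2α₂ = 0.9733
DIC = CA / (α₁ + 2α₂) = 2.30 / 0.9733 = 2.36 mmol/kg

DIC = 2.36 mmol/kg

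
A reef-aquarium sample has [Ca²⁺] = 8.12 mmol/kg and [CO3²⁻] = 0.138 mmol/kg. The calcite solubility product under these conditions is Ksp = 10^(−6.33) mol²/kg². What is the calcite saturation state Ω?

Ω = 2.40

Ksp = 10^(−6.33) = 4.677×10^-7
Ω = [Ca²⁺][CO3²⁻]/Ksp = (8.12×10^-3)(0.138×10^-3) / 4.677×10^-7 = 2.40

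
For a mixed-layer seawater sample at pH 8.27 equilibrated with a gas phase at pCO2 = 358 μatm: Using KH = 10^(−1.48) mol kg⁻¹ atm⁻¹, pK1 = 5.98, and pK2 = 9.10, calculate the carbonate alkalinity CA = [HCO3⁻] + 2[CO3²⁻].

[CO2*] = KH · pCO2 = 10^(−1.48) × 358×10^-6 = 1.185×10^-5 mol/kg
α₀ = 1/(1 + K1/[H⁺] + K1K2/[H⁺]²) = 1/(1 + 10^+2.29 + 10^+1.46) = 0.004448
DIC = [CO2*]/α₀ = 1.185×10^-5 / 0.004448 = 2.665 mmol/kg
CA = (α₁ + 2α₂)·DIC = (0.8673 + 2×0.1283) × 2.665 = 3.00 mmol/kg

CA = 3.00 mmol/kg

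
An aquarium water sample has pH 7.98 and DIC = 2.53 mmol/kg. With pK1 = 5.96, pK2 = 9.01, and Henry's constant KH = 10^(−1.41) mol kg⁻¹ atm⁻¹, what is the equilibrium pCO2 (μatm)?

α₀ = 1 / (1 + K1/[H⁺] + K1K2/[H⁺]²) = 1 / (1 + 10^+2.02 + 10^+0.99)
   = 1 / (1 + 104.71 + 9.7724) = 1/115.49 = 0.008659
[CO2*] = α₀ × DIC = 0.008659 × 2.53 = 0.02191 mmol/kg
pCO2 = [CO2*]/KH = 2.191×10^-5 / 3.890×10^-2 = 563 μatm

pCO2 = 563 μatm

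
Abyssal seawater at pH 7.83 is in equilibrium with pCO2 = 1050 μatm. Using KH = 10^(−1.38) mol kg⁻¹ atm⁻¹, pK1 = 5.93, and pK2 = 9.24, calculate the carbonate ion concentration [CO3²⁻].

[CO3²⁻] = 0.135 mmol/kg

[CO2*] = KH · pCO2 = 10^(−1.38) × 1050×10^-6 = 4.377×10^-5 mol/kg
α₀ = 1/(1 + K1/[H⁺] + K1K2/[H⁺]²) = 1/(1 + 10^+1.90 + 10^+0.49) = 0.01197
DIC = [CO2*]/α₀ = 4.377×10^-5 / 0.01197 = 3.656 mmol/kg
[CO3²⁻] = α₂·DIC; α₂ = 0.03700, so [CO3²⁻] = 0.03700 × 3.656 = 0.135 mmol/kg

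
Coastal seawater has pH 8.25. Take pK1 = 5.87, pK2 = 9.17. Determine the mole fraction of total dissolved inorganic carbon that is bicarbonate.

α₁ = 0.889

α₁ = 1 / (1 + [H⁺]/K1 + K2/[H⁺]) = 1 / (1 + 10^-2.38 + 10^-0.92)
   = 1 / (1 + 0.0041687 + 0.12023) = 1/1.1244 = 0.8894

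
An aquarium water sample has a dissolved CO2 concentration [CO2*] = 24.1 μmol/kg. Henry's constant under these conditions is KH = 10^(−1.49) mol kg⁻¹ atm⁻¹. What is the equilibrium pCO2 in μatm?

KH = 10^(−1.49) = 3.236×10^-2 mol kg⁻¹ atm⁻¹
pCO2 = [CO2*]/KH = 24.1×10^-6 / 3.236×10^-2 = 7.45×10^-4 atm = 745 μatm

pCO2 = 745 μatm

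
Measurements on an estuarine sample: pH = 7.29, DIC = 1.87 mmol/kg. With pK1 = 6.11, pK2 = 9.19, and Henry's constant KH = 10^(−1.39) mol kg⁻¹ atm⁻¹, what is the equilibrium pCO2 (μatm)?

α₀ = 1 / (1 + K1/[H⁺] + K1K2/[H⁺]²) = 1 / (1 + 10^+1.18 + 10^-0.72)
   = 1 / (1 + 15.136 + 0.19055) = 1/16.326 = 0.06125
[CO2*] = α₀ × DIC = 0.06125 × 1.87 = 0.1145 mmol/kg
pCO2 = [CO2*]/KH = 1.145×10^-4 / 4.074×10^-2 = 2810 μatm

pCO2 = 2810 μatm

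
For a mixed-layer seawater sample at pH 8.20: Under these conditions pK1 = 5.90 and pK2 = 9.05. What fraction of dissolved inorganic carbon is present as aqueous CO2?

α₀ = 1 / (1 + K1/[H⁺] + K1K2/[H⁺]²) = 1 / (1 + 10^+2.30 + 10^+1.45)
   = 1 / (1 + 199.53 + 28.184) = 1/228.71 = 0.004372

α₀ = 0.00437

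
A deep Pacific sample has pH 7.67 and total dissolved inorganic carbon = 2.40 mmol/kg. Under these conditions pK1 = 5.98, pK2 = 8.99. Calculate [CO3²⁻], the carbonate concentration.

[CO3²⁻] = 0.108 mmol/kg

α₂ = 1 / (1 + [H⁺]/K2 + [H⁺]²/(K1K2)) = 1 / (1 + 10^+1.32 + 10^-0.37)
   = 1 / (1 + 20.893 + 0.42658) = 1/22.320 = 0.04480
[CO3²⁻] = α₂ × DIC = 0.04480 × 2.40 = 0.108 mmol/kg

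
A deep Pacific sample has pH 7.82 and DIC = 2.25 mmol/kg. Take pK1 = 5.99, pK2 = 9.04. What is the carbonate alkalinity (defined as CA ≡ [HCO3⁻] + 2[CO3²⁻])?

CA = 2.35 mmol/kg

CA = [HCO3⁻] + 2[CO3²⁻] = (α₁ + 2α₂)·DIC
At pH 7.82: [H⁺]/K1 = 10^-1.83 = 0.014791, K2/[H⁺] = 10^-1.22 = 0.060256
α₁ = 1/(1 + 0.014791 + 0.060256) = 1/1.0750 = 0.9302; α₂ = α₁·K2/[H⁺] = 0.05605
α₁ + 2α₂ = 1.0423
CA = 1.0423 × 2.25 = 2.35 mmol/kg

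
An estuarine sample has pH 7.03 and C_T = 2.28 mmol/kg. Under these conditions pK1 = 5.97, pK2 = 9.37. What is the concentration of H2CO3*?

[CO2*] = 0.182 mmol/kg

α₀ = 1 / (1 + K1/[H⁺] + K1K2/[H⁺]²) = 1 / (1 + 10^+1.06 + 10^-1.28)
   = 1 / (1 + 11.482 + 0.052481) = 1/12.534 = 0.07978
[CO2*] = α₀ × DIC = 0.07978 × 2.28 = 0.182 mmol/kg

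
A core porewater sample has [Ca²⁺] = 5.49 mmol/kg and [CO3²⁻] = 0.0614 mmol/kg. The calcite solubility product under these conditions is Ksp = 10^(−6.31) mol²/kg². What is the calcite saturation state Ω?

Ω = 0.688

Ksp = 10^(−6.31) = 4.898×10^-7
Ω = [Ca²⁺][CO3²⁻]/Ksp = (5.49×10^-3)(0.0614×10^-3) / 4.898×10^-7 = 0.688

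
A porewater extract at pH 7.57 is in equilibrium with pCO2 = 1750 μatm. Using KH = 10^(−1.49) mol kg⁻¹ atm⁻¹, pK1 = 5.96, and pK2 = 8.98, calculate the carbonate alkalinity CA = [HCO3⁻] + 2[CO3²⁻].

[CO2*] = KH · pCO2 = 10^(−1.49) × 1750×10^-6 = 5.663×10^-5 mol/kg
α₀ = 1/(1 + K1/[H⁺] + K1K2/[H⁺]²) = 1/(1 + 10^+1.61 + 10^+0.20) = 0.02308
DIC = [CO2*]/α₀ = 5.663×10^-5 / 0.02308 = 2.453 mmol/kg
CA = (α₁ + 2α₂)·DIC = (0.9403 + 2×0.03658) × 2.453 = 2.49 mmol/kg

CA = 2.49 mmol/kg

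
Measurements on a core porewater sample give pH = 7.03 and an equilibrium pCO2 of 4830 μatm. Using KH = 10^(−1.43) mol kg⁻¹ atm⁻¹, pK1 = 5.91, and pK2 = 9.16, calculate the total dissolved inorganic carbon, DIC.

DIC = 2.56 mmol/kg

[CO2*] = KH · pCO2 = 10^(−1.43) × 4830×10^-6 = 1.795×10^-4 mol/kg
α₀ = 1/(1 + K1/[H⁺] + K1K2/[H⁺]²) = 1/(1 + 10^+1.12 + 10^-1.01) = 0.07003
DIC = [CO2*]/α₀ = 1.795×10^-4 / 0.07003 = 2.56 mmol/kg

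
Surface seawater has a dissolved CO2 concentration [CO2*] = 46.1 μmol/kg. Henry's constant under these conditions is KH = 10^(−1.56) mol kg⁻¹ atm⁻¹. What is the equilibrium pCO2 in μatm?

KH = 10^(−1.56) = 2.754×10^-2 mol kg⁻¹ atm⁻¹
pCO2 = [CO2*]/KH = 46.1×10^-6 / 2.754×10^-2 = 1.67×10^-3 atm = 1670 μatm

pCO2 = 1670 μatm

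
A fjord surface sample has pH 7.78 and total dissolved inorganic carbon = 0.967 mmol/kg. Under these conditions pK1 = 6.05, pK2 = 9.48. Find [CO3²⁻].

α₂ = 1 / (1 + [H⁺]/K2 + [H⁺]²/(K1K2)) = 1 / (1 + 10^+1.70 + 10^-0.03)
   = 1 / (1 + 50.119 + 0.93325) = 1/52.052 = 0.01921
[CO3²⁻] = α₂ × DIC = 0.01921 × 0.967 = 0.0186 mmol/kg = 18.6 μmol/kg

[CO3²⁻] = 18.6 μmol/kg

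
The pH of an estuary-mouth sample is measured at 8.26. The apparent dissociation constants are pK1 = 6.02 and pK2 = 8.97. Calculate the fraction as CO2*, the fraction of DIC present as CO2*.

α₀ = 1 / (1 + K1/[H⁺] + K1K2/[H⁺]²) = 1 / (1 + 10^+2.24 + 10^+1.53)
   = 1 / (1 + 173.78 + 33.884) = 1/208.66 = 0.004792

α₀ = 0.00479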